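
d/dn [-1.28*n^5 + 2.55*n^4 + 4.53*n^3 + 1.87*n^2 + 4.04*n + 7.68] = -6.4*n^4 + 10.2*n^3 + 13.59*n^2 + 3.74*n + 4.04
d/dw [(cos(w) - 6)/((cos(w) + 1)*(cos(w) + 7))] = (cos(w)^2 - 12*cos(w) - 55)*sin(w)/((cos(w) + 1)^2*(cos(w) + 7)^2)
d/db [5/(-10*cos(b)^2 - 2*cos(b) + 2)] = -5*(10*cos(b) + 1)*sin(b)/(2*(5*cos(b)^2 + cos(b) - 1)^2)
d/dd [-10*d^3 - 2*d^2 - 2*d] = -30*d^2 - 4*d - 2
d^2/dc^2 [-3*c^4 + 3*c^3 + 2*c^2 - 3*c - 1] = -36*c^2 + 18*c + 4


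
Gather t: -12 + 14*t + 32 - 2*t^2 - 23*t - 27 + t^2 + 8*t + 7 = -t^2 - t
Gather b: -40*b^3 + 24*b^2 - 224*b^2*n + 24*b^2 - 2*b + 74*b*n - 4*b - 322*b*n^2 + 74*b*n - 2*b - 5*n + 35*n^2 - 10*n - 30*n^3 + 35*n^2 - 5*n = -40*b^3 + b^2*(48 - 224*n) + b*(-322*n^2 + 148*n - 8) - 30*n^3 + 70*n^2 - 20*n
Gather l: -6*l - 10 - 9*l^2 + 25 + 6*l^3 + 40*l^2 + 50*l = 6*l^3 + 31*l^2 + 44*l + 15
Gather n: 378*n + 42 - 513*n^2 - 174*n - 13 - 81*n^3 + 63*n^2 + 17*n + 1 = -81*n^3 - 450*n^2 + 221*n + 30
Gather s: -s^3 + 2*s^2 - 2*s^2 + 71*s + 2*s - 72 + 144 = -s^3 + 73*s + 72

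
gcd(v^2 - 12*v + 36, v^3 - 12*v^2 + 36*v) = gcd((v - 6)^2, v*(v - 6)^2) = v^2 - 12*v + 36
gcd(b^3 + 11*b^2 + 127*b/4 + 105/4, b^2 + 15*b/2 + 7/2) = b + 7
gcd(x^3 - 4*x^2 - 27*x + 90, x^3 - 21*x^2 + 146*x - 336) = x - 6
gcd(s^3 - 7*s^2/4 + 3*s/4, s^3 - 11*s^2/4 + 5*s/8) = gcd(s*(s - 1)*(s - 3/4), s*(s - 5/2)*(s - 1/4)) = s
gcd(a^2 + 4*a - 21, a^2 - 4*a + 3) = a - 3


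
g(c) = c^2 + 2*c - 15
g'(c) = 2*c + 2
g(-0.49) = -15.74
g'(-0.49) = 1.02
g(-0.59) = -15.83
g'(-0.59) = 0.82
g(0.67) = -13.21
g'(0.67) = 3.34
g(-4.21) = -5.70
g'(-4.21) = -6.42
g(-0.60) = -15.84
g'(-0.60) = 0.80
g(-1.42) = -15.82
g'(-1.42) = -0.84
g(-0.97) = -16.00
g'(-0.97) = 0.06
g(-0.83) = -15.97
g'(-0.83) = 0.34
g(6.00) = 33.00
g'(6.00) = 14.00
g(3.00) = 0.00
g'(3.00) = 8.00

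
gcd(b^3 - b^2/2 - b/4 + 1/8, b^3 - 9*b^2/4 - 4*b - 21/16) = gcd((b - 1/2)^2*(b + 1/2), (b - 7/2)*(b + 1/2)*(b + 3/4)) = b + 1/2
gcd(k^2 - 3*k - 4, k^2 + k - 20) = k - 4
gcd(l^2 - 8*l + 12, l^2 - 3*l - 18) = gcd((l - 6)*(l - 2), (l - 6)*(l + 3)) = l - 6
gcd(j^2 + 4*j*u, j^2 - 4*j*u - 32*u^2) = j + 4*u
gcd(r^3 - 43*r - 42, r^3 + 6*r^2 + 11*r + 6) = r + 1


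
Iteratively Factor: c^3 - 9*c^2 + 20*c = (c - 5)*(c^2 - 4*c) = (c - 5)*(c - 4)*(c)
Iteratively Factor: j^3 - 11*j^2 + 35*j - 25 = (j - 5)*(j^2 - 6*j + 5) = (j - 5)^2*(j - 1)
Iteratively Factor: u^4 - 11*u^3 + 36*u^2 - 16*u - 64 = (u + 1)*(u^3 - 12*u^2 + 48*u - 64) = (u - 4)*(u + 1)*(u^2 - 8*u + 16) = (u - 4)^2*(u + 1)*(u - 4)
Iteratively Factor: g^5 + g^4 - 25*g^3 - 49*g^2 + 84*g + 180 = (g + 2)*(g^4 - g^3 - 23*g^2 - 3*g + 90) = (g + 2)*(g + 3)*(g^3 - 4*g^2 - 11*g + 30) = (g - 5)*(g + 2)*(g + 3)*(g^2 + g - 6) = (g - 5)*(g - 2)*(g + 2)*(g + 3)*(g + 3)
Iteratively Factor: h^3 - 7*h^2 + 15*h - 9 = (h - 1)*(h^2 - 6*h + 9) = (h - 3)*(h - 1)*(h - 3)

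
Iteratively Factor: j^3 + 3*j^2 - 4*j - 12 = (j - 2)*(j^2 + 5*j + 6) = (j - 2)*(j + 2)*(j + 3)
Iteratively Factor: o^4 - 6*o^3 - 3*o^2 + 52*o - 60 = (o - 5)*(o^3 - o^2 - 8*o + 12) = (o - 5)*(o + 3)*(o^2 - 4*o + 4) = (o - 5)*(o - 2)*(o + 3)*(o - 2)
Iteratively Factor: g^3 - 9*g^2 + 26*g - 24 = (g - 2)*(g^2 - 7*g + 12) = (g - 4)*(g - 2)*(g - 3)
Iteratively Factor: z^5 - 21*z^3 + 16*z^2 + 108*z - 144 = (z + 4)*(z^4 - 4*z^3 - 5*z^2 + 36*z - 36) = (z - 2)*(z + 4)*(z^3 - 2*z^2 - 9*z + 18) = (z - 3)*(z - 2)*(z + 4)*(z^2 + z - 6) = (z - 3)*(z - 2)*(z + 3)*(z + 4)*(z - 2)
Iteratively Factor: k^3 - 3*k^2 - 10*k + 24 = (k - 2)*(k^2 - k - 12) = (k - 4)*(k - 2)*(k + 3)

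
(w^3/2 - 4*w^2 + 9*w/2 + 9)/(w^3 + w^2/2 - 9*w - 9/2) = (w^2 - 5*w - 6)/(2*w^2 + 7*w + 3)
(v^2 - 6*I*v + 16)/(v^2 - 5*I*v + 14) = (v - 8*I)/(v - 7*I)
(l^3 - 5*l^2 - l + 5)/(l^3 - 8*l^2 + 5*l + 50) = (l^2 - 1)/(l^2 - 3*l - 10)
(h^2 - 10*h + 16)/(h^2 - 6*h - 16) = (h - 2)/(h + 2)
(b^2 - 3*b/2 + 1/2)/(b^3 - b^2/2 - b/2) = (2*b - 1)/(b*(2*b + 1))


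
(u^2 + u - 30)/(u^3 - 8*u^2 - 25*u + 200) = (u + 6)/(u^2 - 3*u - 40)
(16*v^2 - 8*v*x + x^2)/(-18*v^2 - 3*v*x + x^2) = (-16*v^2 + 8*v*x - x^2)/(18*v^2 + 3*v*x - x^2)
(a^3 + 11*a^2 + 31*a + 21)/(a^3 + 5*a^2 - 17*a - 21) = (a + 3)/(a - 3)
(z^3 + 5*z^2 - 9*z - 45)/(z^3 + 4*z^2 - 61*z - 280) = (z^2 - 9)/(z^2 - z - 56)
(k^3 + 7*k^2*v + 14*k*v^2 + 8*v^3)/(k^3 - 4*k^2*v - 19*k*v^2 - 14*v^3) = (-k - 4*v)/(-k + 7*v)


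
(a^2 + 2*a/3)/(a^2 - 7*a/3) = (3*a + 2)/(3*a - 7)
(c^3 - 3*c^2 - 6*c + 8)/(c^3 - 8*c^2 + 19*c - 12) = (c + 2)/(c - 3)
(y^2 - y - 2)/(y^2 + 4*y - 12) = (y + 1)/(y + 6)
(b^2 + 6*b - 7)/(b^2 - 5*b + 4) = (b + 7)/(b - 4)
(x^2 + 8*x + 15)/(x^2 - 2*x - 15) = (x + 5)/(x - 5)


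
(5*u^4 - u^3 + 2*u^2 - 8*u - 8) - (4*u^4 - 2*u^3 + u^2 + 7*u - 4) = u^4 + u^3 + u^2 - 15*u - 4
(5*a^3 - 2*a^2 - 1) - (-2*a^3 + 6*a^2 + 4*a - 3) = 7*a^3 - 8*a^2 - 4*a + 2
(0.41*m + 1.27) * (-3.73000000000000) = -1.5293*m - 4.7371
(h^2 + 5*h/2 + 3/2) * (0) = 0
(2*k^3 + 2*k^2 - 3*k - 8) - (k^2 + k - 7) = 2*k^3 + k^2 - 4*k - 1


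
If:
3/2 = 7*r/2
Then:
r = 3/7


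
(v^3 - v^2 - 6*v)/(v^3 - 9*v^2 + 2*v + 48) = v/(v - 8)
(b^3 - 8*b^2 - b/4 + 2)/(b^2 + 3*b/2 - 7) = (4*b^3 - 32*b^2 - b + 8)/(2*(2*b^2 + 3*b - 14))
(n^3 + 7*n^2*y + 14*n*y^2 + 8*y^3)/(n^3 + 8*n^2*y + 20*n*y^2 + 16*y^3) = (n + y)/(n + 2*y)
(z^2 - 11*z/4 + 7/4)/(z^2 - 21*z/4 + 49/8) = 2*(z - 1)/(2*z - 7)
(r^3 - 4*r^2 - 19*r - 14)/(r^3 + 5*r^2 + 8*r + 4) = (r - 7)/(r + 2)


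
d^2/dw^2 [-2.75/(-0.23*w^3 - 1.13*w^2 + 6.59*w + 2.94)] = (-(3.795*w + 6.215)*(0.23*w^3 + 1.13*w^2 - 6.59*w - 2.94) + 2.75*(0.69*w^2 + 2.26*w - 6.59)*(1.38*w^2 + 4.52*w - 13.18))/(0.23*w^3 + 1.13*w^2 - 6.59*w - 2.94)^3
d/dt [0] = 0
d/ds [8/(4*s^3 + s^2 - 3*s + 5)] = 8*(-12*s^2 - 2*s + 3)/(4*s^3 + s^2 - 3*s + 5)^2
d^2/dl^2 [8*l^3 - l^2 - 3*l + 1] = 48*l - 2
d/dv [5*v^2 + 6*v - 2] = 10*v + 6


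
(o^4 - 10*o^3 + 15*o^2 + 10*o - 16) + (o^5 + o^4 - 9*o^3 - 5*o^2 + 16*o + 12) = o^5 + 2*o^4 - 19*o^3 + 10*o^2 + 26*o - 4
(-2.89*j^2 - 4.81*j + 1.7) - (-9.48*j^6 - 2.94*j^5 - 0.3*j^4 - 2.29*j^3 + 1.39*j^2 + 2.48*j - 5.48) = 9.48*j^6 + 2.94*j^5 + 0.3*j^4 + 2.29*j^3 - 4.28*j^2 - 7.29*j + 7.18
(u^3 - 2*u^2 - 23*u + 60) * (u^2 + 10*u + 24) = u^5 + 8*u^4 - 19*u^3 - 218*u^2 + 48*u + 1440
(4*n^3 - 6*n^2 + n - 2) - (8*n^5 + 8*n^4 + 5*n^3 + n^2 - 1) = -8*n^5 - 8*n^4 - n^3 - 7*n^2 + n - 1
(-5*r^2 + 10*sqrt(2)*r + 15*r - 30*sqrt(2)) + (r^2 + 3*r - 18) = -4*r^2 + 10*sqrt(2)*r + 18*r - 30*sqrt(2) - 18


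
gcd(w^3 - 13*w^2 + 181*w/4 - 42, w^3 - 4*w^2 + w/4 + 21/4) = w^2 - 5*w + 21/4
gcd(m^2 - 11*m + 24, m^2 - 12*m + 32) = m - 8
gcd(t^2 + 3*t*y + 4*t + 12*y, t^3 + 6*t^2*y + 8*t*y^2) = 1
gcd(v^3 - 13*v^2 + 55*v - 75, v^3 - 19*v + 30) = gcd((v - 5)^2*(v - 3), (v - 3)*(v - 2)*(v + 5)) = v - 3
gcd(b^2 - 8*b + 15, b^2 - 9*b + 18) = b - 3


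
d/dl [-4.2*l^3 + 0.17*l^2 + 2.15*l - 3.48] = -12.6*l^2 + 0.34*l + 2.15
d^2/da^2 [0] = 0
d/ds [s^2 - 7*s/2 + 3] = 2*s - 7/2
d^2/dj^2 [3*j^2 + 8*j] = 6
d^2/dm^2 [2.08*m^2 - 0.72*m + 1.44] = 4.16000000000000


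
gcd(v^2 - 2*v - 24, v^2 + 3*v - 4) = v + 4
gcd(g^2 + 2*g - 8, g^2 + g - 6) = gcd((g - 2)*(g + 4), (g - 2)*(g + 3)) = g - 2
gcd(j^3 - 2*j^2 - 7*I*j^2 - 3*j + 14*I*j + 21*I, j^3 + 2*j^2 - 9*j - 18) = j - 3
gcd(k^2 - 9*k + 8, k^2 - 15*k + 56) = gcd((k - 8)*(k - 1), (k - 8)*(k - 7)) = k - 8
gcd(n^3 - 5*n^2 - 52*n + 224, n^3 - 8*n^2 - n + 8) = n - 8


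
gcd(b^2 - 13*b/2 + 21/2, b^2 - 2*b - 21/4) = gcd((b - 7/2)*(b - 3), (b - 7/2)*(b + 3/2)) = b - 7/2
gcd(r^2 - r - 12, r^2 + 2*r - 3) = r + 3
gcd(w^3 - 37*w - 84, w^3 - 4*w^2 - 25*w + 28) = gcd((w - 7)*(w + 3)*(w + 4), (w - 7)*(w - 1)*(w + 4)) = w^2 - 3*w - 28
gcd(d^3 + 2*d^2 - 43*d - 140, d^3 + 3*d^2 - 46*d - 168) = d^2 - 3*d - 28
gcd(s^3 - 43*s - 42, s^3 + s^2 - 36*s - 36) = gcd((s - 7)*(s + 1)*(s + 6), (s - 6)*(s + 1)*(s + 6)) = s^2 + 7*s + 6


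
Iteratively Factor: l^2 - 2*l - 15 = (l + 3)*(l - 5)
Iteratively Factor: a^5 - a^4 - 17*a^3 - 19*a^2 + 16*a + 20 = (a - 5)*(a^4 + 4*a^3 + 3*a^2 - 4*a - 4) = (a - 5)*(a + 2)*(a^3 + 2*a^2 - a - 2) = (a - 5)*(a - 1)*(a + 2)*(a^2 + 3*a + 2) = (a - 5)*(a - 1)*(a + 2)^2*(a + 1)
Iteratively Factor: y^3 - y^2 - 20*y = (y - 5)*(y^2 + 4*y) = y*(y - 5)*(y + 4)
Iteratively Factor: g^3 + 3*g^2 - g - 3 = (g - 1)*(g^2 + 4*g + 3) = (g - 1)*(g + 3)*(g + 1)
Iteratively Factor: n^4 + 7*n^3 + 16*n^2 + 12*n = (n + 3)*(n^3 + 4*n^2 + 4*n) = (n + 2)*(n + 3)*(n^2 + 2*n) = (n + 2)^2*(n + 3)*(n)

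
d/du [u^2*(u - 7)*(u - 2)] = u*(4*u^2 - 27*u + 28)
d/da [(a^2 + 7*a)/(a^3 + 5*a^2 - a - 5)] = (-a*(a + 7)*(3*a^2 + 10*a - 1) + (2*a + 7)*(a^3 + 5*a^2 - a - 5))/(a^3 + 5*a^2 - a - 5)^2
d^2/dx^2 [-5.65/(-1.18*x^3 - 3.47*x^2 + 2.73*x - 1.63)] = (-(40.002*x + 39.211)*(1.18*x^3 + 3.47*x^2 - 2.73*x + 1.63) + 5.65*(3.54*x^2 + 6.94*x - 2.73)*(7.08*x^2 + 13.88*x - 5.46))/(1.18*x^3 + 3.47*x^2 - 2.73*x + 1.63)^3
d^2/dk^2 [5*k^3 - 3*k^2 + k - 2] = 30*k - 6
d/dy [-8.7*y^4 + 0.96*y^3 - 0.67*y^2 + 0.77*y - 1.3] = -34.8*y^3 + 2.88*y^2 - 1.34*y + 0.77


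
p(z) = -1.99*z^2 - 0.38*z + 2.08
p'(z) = -3.98*z - 0.38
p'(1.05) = -4.56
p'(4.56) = -18.53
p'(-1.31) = 4.83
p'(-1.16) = 4.24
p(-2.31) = -7.66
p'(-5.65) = 22.11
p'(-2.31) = 8.81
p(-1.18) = -0.24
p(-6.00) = -67.28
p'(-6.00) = 23.50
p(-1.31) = -0.84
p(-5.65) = -59.30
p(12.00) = -289.04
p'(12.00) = -48.14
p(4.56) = -41.03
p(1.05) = -0.51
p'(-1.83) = 6.90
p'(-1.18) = 4.32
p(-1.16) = -0.16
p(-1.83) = -3.89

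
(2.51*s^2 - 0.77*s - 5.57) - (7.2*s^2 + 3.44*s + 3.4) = -4.69*s^2 - 4.21*s - 8.97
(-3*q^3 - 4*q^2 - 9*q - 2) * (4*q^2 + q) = -12*q^5 - 19*q^4 - 40*q^3 - 17*q^2 - 2*q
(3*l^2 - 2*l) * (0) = 0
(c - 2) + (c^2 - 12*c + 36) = c^2 - 11*c + 34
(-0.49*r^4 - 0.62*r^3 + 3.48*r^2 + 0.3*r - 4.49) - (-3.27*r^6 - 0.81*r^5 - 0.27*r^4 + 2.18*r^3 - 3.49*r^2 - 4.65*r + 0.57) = 3.27*r^6 + 0.81*r^5 - 0.22*r^4 - 2.8*r^3 + 6.97*r^2 + 4.95*r - 5.06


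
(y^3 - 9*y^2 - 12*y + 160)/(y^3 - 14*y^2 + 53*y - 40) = (y + 4)/(y - 1)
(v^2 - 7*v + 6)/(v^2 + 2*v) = (v^2 - 7*v + 6)/(v*(v + 2))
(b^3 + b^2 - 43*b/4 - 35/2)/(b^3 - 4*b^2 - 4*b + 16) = (b^2 - b - 35/4)/(b^2 - 6*b + 8)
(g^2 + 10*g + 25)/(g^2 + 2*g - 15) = (g + 5)/(g - 3)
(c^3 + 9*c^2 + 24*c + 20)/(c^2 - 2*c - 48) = (c^3 + 9*c^2 + 24*c + 20)/(c^2 - 2*c - 48)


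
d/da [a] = 1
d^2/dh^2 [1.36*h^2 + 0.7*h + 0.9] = 2.72000000000000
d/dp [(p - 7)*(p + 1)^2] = (p + 1)*(3*p - 13)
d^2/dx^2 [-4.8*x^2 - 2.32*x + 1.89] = -9.60000000000000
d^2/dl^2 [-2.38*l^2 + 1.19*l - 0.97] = -4.76000000000000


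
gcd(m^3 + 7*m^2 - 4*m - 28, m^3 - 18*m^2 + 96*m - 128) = m - 2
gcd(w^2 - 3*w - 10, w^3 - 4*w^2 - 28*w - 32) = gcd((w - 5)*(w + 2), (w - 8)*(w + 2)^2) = w + 2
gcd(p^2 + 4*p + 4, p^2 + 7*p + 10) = p + 2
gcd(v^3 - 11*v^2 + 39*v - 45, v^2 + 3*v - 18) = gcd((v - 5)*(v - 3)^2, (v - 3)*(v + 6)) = v - 3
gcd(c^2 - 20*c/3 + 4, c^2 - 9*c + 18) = c - 6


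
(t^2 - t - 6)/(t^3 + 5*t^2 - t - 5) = (t^2 - t - 6)/(t^3 + 5*t^2 - t - 5)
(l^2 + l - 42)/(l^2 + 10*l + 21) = (l - 6)/(l + 3)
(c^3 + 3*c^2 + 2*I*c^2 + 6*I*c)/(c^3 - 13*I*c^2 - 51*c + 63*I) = c*(c^2 + c*(3 + 2*I) + 6*I)/(c^3 - 13*I*c^2 - 51*c + 63*I)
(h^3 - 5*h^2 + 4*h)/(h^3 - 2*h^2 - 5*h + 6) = h*(h - 4)/(h^2 - h - 6)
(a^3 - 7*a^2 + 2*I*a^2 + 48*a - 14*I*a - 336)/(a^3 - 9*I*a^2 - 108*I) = (a^2 + a*(-7 + 8*I) - 56*I)/(a^2 - 3*I*a + 18)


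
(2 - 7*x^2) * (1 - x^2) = 7*x^4 - 9*x^2 + 2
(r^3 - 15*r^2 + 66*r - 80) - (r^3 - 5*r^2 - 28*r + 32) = -10*r^2 + 94*r - 112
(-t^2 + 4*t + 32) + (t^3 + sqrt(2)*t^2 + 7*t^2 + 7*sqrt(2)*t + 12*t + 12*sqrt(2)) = t^3 + sqrt(2)*t^2 + 6*t^2 + 7*sqrt(2)*t + 16*t + 12*sqrt(2) + 32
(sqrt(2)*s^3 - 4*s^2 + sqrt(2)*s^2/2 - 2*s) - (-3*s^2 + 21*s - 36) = sqrt(2)*s^3 - s^2 + sqrt(2)*s^2/2 - 23*s + 36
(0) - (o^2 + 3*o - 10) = -o^2 - 3*o + 10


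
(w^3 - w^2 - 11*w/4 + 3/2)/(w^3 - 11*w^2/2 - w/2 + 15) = (w - 1/2)/(w - 5)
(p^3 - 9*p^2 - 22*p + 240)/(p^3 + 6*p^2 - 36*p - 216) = (p^2 - 3*p - 40)/(p^2 + 12*p + 36)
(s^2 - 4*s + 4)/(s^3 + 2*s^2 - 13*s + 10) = (s - 2)/(s^2 + 4*s - 5)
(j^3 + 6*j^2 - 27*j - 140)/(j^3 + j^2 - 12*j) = (j^2 + 2*j - 35)/(j*(j - 3))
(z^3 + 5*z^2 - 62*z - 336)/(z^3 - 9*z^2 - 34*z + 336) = (z + 7)/(z - 7)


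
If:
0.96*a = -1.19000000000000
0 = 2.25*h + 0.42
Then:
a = -1.24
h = -0.19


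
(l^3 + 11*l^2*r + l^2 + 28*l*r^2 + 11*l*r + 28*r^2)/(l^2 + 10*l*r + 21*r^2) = (l^2 + 4*l*r + l + 4*r)/(l + 3*r)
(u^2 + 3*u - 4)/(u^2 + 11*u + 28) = (u - 1)/(u + 7)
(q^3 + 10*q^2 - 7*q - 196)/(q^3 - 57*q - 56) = (q^2 + 3*q - 28)/(q^2 - 7*q - 8)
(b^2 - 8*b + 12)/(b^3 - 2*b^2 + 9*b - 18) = (b - 6)/(b^2 + 9)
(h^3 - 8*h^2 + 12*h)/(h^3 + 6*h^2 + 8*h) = (h^2 - 8*h + 12)/(h^2 + 6*h + 8)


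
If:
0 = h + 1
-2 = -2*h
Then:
No Solution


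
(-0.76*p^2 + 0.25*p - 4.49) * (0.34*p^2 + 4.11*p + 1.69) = -0.2584*p^4 - 3.0386*p^3 - 1.7835*p^2 - 18.0314*p - 7.5881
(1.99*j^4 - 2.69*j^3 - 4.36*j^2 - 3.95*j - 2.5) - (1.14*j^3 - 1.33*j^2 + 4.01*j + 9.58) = 1.99*j^4 - 3.83*j^3 - 3.03*j^2 - 7.96*j - 12.08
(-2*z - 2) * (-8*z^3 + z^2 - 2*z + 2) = 16*z^4 + 14*z^3 + 2*z^2 - 4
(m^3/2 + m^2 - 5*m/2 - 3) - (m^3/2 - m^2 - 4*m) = 2*m^2 + 3*m/2 - 3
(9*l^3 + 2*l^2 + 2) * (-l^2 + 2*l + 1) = -9*l^5 + 16*l^4 + 13*l^3 + 4*l + 2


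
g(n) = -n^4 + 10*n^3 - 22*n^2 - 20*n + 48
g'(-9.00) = 5722.00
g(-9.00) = -15405.00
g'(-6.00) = 2188.00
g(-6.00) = -4080.00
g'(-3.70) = 756.11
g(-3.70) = -873.13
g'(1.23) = -36.18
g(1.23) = 6.44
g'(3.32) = 18.21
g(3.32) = -16.44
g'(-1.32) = 99.55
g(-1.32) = 10.03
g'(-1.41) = 112.90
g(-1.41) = 0.48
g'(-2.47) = 331.98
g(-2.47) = -224.73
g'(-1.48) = 123.80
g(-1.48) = -7.80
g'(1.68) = -28.21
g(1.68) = -8.24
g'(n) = -4*n^3 + 30*n^2 - 44*n - 20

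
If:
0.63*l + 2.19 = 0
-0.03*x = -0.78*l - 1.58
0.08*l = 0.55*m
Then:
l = -3.48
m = -0.51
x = -37.71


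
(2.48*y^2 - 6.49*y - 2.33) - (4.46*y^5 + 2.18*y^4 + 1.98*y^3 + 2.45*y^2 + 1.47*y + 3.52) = -4.46*y^5 - 2.18*y^4 - 1.98*y^3 + 0.0299999999999998*y^2 - 7.96*y - 5.85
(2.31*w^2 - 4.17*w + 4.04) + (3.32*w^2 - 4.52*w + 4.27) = 5.63*w^2 - 8.69*w + 8.31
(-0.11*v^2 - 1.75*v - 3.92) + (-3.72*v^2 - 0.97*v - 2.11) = -3.83*v^2 - 2.72*v - 6.03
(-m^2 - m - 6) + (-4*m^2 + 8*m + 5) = -5*m^2 + 7*m - 1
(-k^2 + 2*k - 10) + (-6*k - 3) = -k^2 - 4*k - 13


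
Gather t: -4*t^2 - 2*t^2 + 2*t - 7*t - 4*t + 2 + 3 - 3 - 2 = -6*t^2 - 9*t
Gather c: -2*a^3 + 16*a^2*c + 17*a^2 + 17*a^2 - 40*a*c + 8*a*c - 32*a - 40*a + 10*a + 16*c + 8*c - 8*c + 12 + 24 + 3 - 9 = -2*a^3 + 34*a^2 - 62*a + c*(16*a^2 - 32*a + 16) + 30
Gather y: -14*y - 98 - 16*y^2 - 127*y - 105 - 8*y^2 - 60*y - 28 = -24*y^2 - 201*y - 231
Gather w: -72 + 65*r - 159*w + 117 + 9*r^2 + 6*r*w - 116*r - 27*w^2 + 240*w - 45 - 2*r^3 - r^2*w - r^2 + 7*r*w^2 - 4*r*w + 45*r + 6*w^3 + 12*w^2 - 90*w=-2*r^3 + 8*r^2 - 6*r + 6*w^3 + w^2*(7*r - 15) + w*(-r^2 + 2*r - 9)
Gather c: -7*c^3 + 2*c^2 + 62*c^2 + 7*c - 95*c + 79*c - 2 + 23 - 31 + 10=-7*c^3 + 64*c^2 - 9*c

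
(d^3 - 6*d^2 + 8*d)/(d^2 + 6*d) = (d^2 - 6*d + 8)/(d + 6)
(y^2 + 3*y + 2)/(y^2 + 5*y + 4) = (y + 2)/(y + 4)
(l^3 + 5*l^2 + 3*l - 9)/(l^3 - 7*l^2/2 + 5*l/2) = 2*(l^2 + 6*l + 9)/(l*(2*l - 5))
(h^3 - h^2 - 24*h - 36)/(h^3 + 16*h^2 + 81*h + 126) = (h^2 - 4*h - 12)/(h^2 + 13*h + 42)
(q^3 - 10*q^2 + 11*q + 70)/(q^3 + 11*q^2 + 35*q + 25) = (q^3 - 10*q^2 + 11*q + 70)/(q^3 + 11*q^2 + 35*q + 25)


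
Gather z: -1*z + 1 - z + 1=2 - 2*z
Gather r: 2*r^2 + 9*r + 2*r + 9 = 2*r^2 + 11*r + 9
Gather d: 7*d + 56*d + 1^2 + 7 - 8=63*d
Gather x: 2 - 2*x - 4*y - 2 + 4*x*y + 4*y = x*(4*y - 2)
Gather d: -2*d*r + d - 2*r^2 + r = d*(1 - 2*r) - 2*r^2 + r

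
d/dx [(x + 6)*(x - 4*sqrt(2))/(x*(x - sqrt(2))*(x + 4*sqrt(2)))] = (-x^4 - 12*x^3 + 8*sqrt(2)*x^3 + 16*x^2 + 54*sqrt(2)*x^2 + 288*x - 192*sqrt(2))/(x^2*(x^4 + 6*sqrt(2)*x^3 + 2*x^2 - 48*sqrt(2)*x + 64))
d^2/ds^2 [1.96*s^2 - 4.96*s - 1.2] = 3.92000000000000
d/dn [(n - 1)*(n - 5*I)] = 2*n - 1 - 5*I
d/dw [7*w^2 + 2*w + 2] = 14*w + 2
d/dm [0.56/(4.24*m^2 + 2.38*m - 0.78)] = (-4.7488*m - 1.3328)/(4.24*m^2 + 2.38*m - 0.78)^2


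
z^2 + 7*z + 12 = (z + 3)*(z + 4)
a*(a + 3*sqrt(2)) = a^2 + 3*sqrt(2)*a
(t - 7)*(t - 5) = t^2 - 12*t + 35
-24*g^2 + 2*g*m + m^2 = (-4*g + m)*(6*g + m)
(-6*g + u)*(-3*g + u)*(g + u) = 18*g^3 + 9*g^2*u - 8*g*u^2 + u^3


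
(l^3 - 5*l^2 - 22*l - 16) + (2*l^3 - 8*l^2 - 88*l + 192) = 3*l^3 - 13*l^2 - 110*l + 176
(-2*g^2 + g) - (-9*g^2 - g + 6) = 7*g^2 + 2*g - 6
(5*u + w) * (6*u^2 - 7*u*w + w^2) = 30*u^3 - 29*u^2*w - 2*u*w^2 + w^3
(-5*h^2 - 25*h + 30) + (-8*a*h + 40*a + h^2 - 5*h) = -8*a*h + 40*a - 4*h^2 - 30*h + 30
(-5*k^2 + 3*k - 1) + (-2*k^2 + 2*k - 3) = -7*k^2 + 5*k - 4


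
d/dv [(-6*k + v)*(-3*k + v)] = -9*k + 2*v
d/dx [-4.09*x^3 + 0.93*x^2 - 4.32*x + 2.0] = -12.27*x^2 + 1.86*x - 4.32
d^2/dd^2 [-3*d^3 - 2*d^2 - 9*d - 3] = -18*d - 4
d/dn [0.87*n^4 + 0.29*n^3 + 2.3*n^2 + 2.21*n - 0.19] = 3.48*n^3 + 0.87*n^2 + 4.6*n + 2.21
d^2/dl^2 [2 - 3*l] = 0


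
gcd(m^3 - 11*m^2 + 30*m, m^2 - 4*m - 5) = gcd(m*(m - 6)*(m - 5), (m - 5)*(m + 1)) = m - 5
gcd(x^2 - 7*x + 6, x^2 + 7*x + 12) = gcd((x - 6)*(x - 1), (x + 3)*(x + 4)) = 1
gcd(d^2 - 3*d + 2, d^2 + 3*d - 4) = d - 1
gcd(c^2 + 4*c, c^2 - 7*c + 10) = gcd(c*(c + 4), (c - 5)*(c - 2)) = 1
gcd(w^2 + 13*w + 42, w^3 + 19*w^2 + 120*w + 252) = w^2 + 13*w + 42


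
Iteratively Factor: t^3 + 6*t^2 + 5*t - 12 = (t - 1)*(t^2 + 7*t + 12) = (t - 1)*(t + 4)*(t + 3)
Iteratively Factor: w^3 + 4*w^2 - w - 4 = (w + 4)*(w^2 - 1) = (w - 1)*(w + 4)*(w + 1)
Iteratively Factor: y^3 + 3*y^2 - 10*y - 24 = (y - 3)*(y^2 + 6*y + 8) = (y - 3)*(y + 2)*(y + 4)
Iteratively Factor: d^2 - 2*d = (d - 2)*(d)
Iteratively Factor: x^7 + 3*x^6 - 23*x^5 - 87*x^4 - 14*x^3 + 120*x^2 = (x)*(x^6 + 3*x^5 - 23*x^4 - 87*x^3 - 14*x^2 + 120*x) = x*(x + 2)*(x^5 + x^4 - 25*x^3 - 37*x^2 + 60*x) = x*(x + 2)*(x + 3)*(x^4 - 2*x^3 - 19*x^2 + 20*x) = x*(x - 5)*(x + 2)*(x + 3)*(x^3 + 3*x^2 - 4*x) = x*(x - 5)*(x - 1)*(x + 2)*(x + 3)*(x^2 + 4*x) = x*(x - 5)*(x - 1)*(x + 2)*(x + 3)*(x + 4)*(x)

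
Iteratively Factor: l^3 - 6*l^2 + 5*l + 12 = (l - 3)*(l^2 - 3*l - 4) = (l - 4)*(l - 3)*(l + 1)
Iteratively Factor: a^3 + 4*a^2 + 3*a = (a)*(a^2 + 4*a + 3) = a*(a + 3)*(a + 1)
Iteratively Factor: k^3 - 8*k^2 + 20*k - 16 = (k - 2)*(k^2 - 6*k + 8) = (k - 4)*(k - 2)*(k - 2)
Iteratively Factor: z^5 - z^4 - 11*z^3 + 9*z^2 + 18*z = (z)*(z^4 - z^3 - 11*z^2 + 9*z + 18) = z*(z - 3)*(z^3 + 2*z^2 - 5*z - 6) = z*(z - 3)*(z + 1)*(z^2 + z - 6) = z*(z - 3)*(z + 1)*(z + 3)*(z - 2)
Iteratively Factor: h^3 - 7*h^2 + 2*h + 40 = (h - 5)*(h^2 - 2*h - 8) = (h - 5)*(h - 4)*(h + 2)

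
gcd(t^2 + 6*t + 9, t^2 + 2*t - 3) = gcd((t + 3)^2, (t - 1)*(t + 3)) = t + 3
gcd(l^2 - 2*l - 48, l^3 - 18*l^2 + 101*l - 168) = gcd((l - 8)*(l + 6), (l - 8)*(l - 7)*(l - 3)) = l - 8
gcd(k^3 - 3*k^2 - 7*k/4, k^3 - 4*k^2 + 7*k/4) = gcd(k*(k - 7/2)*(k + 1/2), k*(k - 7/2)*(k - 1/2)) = k^2 - 7*k/2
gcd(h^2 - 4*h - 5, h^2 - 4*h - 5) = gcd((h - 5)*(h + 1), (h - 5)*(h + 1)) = h^2 - 4*h - 5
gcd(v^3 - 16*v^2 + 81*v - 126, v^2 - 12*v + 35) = v - 7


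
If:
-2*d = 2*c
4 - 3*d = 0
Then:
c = -4/3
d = 4/3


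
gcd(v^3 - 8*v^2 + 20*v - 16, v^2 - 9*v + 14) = v - 2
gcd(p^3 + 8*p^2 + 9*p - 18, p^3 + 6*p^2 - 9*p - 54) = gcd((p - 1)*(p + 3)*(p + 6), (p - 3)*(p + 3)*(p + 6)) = p^2 + 9*p + 18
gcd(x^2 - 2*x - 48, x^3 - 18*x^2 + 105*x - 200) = x - 8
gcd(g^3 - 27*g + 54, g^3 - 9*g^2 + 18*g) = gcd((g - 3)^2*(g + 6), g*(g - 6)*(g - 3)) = g - 3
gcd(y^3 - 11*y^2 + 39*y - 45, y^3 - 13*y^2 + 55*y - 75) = y^2 - 8*y + 15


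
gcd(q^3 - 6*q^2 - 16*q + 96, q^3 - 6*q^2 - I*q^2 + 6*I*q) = q - 6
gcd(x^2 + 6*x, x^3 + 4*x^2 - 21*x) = x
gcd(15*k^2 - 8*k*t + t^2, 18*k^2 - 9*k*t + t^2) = -3*k + t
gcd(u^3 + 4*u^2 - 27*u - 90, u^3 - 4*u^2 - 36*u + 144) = u + 6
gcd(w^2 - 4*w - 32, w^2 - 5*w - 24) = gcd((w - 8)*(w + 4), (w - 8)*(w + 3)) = w - 8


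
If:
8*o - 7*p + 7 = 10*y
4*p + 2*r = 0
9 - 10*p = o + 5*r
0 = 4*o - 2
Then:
No Solution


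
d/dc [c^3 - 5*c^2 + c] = 3*c^2 - 10*c + 1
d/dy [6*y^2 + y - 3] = 12*y + 1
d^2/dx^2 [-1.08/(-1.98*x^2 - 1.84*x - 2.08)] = (-8.468064*x^2 - 7.869312*x + 1.08*(3.96*x + 1.84)*(7.92*x + 3.68) - 8.895744)/(1.98*x^2 + 1.84*x + 2.08)^3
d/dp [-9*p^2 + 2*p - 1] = 2 - 18*p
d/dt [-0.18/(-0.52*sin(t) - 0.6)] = -0.0936*cos(t)/(0.52*sin(t) + 0.6)^2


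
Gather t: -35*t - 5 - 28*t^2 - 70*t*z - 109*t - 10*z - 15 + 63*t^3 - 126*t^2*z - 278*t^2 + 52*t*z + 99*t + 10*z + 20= 63*t^3 + t^2*(-126*z - 306) + t*(-18*z - 45)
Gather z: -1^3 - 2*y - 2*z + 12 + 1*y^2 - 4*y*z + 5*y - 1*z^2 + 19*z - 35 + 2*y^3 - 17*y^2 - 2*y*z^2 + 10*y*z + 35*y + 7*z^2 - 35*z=2*y^3 - 16*y^2 + 38*y + z^2*(6 - 2*y) + z*(6*y - 18) - 24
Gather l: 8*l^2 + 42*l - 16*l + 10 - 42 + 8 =8*l^2 + 26*l - 24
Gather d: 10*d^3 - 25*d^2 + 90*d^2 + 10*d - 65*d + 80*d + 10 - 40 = 10*d^3 + 65*d^2 + 25*d - 30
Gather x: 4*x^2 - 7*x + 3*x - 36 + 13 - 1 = 4*x^2 - 4*x - 24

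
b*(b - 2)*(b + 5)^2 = b^4 + 8*b^3 + 5*b^2 - 50*b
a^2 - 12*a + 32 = (a - 8)*(a - 4)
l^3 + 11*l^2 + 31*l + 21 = (l + 1)*(l + 3)*(l + 7)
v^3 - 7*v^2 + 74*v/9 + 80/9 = (v - 5)*(v - 8/3)*(v + 2/3)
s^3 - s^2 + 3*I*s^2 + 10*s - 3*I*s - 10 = (s - 1)*(s - 2*I)*(s + 5*I)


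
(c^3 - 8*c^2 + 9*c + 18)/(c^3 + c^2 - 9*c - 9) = (c - 6)/(c + 3)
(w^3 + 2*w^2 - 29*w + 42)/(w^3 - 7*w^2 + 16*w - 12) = (w + 7)/(w - 2)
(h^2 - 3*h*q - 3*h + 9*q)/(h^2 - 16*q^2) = (h^2 - 3*h*q - 3*h + 9*q)/(h^2 - 16*q^2)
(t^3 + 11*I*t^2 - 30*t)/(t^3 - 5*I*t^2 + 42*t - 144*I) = t*(t + 5*I)/(t^2 - 11*I*t - 24)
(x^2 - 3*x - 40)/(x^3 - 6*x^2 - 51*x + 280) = (x + 5)/(x^2 + 2*x - 35)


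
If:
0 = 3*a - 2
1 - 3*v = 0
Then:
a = 2/3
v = 1/3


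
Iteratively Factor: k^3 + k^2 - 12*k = (k)*(k^2 + k - 12) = k*(k - 3)*(k + 4)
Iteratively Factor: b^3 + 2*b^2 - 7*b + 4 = (b - 1)*(b^2 + 3*b - 4) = (b - 1)^2*(b + 4)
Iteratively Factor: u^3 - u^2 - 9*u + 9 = (u - 3)*(u^2 + 2*u - 3) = (u - 3)*(u - 1)*(u + 3)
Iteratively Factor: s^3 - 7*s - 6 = (s + 2)*(s^2 - 2*s - 3) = (s - 3)*(s + 2)*(s + 1)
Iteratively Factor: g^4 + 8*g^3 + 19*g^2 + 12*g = (g + 1)*(g^3 + 7*g^2 + 12*g) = (g + 1)*(g + 4)*(g^2 + 3*g) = (g + 1)*(g + 3)*(g + 4)*(g)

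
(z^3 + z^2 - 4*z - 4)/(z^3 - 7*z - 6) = (z - 2)/(z - 3)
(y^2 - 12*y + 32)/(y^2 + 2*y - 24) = (y - 8)/(y + 6)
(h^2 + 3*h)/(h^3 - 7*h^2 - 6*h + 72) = h/(h^2 - 10*h + 24)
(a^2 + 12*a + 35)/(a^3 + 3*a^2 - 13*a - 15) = (a + 7)/(a^2 - 2*a - 3)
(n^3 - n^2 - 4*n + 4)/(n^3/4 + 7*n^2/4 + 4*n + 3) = 4*(n^2 - 3*n + 2)/(n^2 + 5*n + 6)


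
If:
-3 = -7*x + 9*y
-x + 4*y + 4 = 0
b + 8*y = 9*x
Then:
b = -16/19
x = -24/19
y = -25/19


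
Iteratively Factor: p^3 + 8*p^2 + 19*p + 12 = (p + 1)*(p^2 + 7*p + 12) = (p + 1)*(p + 3)*(p + 4)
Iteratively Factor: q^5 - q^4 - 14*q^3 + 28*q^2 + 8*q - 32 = (q - 2)*(q^4 + q^3 - 12*q^2 + 4*q + 16) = (q - 2)*(q + 4)*(q^3 - 3*q^2 + 4) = (q - 2)^2*(q + 4)*(q^2 - q - 2) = (q - 2)^3*(q + 4)*(q + 1)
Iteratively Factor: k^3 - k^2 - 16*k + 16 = (k - 1)*(k^2 - 16) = (k - 1)*(k + 4)*(k - 4)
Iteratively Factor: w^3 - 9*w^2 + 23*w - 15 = (w - 1)*(w^2 - 8*w + 15) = (w - 3)*(w - 1)*(w - 5)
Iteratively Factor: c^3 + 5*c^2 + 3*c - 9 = (c + 3)*(c^2 + 2*c - 3) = (c + 3)^2*(c - 1)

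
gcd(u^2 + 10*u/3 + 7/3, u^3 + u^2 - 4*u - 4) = u + 1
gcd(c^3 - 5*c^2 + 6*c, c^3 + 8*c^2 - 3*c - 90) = c - 3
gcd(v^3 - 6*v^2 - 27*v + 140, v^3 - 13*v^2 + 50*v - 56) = v^2 - 11*v + 28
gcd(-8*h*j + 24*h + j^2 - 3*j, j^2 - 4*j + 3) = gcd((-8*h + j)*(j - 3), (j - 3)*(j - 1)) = j - 3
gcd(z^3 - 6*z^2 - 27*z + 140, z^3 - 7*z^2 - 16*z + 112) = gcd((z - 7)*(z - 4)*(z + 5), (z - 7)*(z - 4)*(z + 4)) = z^2 - 11*z + 28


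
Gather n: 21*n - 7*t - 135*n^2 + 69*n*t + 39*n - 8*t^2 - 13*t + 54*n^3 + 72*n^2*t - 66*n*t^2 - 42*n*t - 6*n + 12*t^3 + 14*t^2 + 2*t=54*n^3 + n^2*(72*t - 135) + n*(-66*t^2 + 27*t + 54) + 12*t^3 + 6*t^2 - 18*t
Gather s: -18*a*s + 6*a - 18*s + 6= 6*a + s*(-18*a - 18) + 6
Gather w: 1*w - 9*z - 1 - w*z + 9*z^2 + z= w*(1 - z) + 9*z^2 - 8*z - 1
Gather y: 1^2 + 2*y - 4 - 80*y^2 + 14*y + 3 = -80*y^2 + 16*y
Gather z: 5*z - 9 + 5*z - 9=10*z - 18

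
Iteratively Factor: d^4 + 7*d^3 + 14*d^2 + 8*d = (d)*(d^3 + 7*d^2 + 14*d + 8) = d*(d + 1)*(d^2 + 6*d + 8) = d*(d + 1)*(d + 2)*(d + 4)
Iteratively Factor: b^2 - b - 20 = (b + 4)*(b - 5)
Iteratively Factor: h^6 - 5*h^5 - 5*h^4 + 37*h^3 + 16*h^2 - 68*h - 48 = (h + 1)*(h^5 - 6*h^4 + h^3 + 36*h^2 - 20*h - 48) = (h - 2)*(h + 1)*(h^4 - 4*h^3 - 7*h^2 + 22*h + 24) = (h - 3)*(h - 2)*(h + 1)*(h^3 - h^2 - 10*h - 8) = (h - 3)*(h - 2)*(h + 1)^2*(h^2 - 2*h - 8) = (h - 3)*(h - 2)*(h + 1)^2*(h + 2)*(h - 4)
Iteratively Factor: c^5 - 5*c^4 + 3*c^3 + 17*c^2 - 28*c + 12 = (c - 2)*(c^4 - 3*c^3 - 3*c^2 + 11*c - 6) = (c - 2)*(c + 2)*(c^3 - 5*c^2 + 7*c - 3) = (c - 2)*(c - 1)*(c + 2)*(c^2 - 4*c + 3) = (c - 3)*(c - 2)*(c - 1)*(c + 2)*(c - 1)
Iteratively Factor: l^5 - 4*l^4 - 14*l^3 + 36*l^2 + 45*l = (l + 1)*(l^4 - 5*l^3 - 9*l^2 + 45*l) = l*(l + 1)*(l^3 - 5*l^2 - 9*l + 45) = l*(l + 1)*(l + 3)*(l^2 - 8*l + 15) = l*(l - 5)*(l + 1)*(l + 3)*(l - 3)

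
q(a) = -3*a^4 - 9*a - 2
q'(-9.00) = 8739.00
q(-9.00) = -19604.00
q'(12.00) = -20745.00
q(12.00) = -62318.00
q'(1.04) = -22.50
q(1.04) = -14.87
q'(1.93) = -95.27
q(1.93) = -60.99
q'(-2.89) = 280.65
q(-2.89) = -185.26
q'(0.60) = -11.59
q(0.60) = -7.79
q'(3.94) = -742.96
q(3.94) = -760.41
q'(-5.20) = 1678.30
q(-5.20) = -2148.68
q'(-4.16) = 854.90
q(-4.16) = -863.01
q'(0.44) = -10.02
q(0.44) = -6.07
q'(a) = -12*a^3 - 9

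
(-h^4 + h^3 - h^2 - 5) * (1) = -h^4 + h^3 - h^2 - 5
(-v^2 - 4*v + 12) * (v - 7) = -v^3 + 3*v^2 + 40*v - 84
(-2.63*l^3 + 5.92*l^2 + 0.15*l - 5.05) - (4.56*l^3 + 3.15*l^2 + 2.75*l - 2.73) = -7.19*l^3 + 2.77*l^2 - 2.6*l - 2.32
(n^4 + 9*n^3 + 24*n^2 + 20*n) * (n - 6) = n^5 + 3*n^4 - 30*n^3 - 124*n^2 - 120*n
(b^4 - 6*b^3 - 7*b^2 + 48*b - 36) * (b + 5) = b^5 - b^4 - 37*b^3 + 13*b^2 + 204*b - 180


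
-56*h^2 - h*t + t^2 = (-8*h + t)*(7*h + t)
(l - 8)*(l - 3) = l^2 - 11*l + 24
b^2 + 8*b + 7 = (b + 1)*(b + 7)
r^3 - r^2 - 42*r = r*(r - 7)*(r + 6)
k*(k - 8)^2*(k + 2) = k^4 - 14*k^3 + 32*k^2 + 128*k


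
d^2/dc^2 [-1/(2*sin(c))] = (sin(c)^2 - 2)/(2*sin(c)^3)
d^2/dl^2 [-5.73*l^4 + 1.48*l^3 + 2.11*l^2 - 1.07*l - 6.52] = -68.76*l^2 + 8.88*l + 4.22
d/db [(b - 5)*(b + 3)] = 2*b - 2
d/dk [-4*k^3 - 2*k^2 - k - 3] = -12*k^2 - 4*k - 1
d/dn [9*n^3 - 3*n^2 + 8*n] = 27*n^2 - 6*n + 8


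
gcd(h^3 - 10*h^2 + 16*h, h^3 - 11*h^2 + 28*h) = h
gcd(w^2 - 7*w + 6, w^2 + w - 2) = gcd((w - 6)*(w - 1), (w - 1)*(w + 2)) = w - 1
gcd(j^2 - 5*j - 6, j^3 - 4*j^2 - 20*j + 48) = j - 6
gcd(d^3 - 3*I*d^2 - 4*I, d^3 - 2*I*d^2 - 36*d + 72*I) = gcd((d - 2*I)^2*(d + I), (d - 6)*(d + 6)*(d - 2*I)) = d - 2*I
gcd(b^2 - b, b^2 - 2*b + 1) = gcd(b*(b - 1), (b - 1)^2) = b - 1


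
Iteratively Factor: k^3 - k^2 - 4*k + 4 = (k + 2)*(k^2 - 3*k + 2) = (k - 1)*(k + 2)*(k - 2)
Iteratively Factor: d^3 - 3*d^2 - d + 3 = (d - 3)*(d^2 - 1) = (d - 3)*(d + 1)*(d - 1)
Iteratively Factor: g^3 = (g)*(g^2) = g^2*(g)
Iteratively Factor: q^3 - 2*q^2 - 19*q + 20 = (q - 5)*(q^2 + 3*q - 4) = (q - 5)*(q + 4)*(q - 1)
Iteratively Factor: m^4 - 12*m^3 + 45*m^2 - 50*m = (m - 5)*(m^3 - 7*m^2 + 10*m) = (m - 5)*(m - 2)*(m^2 - 5*m) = (m - 5)^2*(m - 2)*(m)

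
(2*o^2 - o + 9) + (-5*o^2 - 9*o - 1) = -3*o^2 - 10*o + 8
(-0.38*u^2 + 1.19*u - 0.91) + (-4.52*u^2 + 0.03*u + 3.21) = -4.9*u^2 + 1.22*u + 2.3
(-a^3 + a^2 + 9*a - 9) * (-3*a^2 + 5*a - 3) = 3*a^5 - 8*a^4 - 19*a^3 + 69*a^2 - 72*a + 27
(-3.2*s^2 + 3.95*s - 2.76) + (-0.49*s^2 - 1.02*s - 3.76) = -3.69*s^2 + 2.93*s - 6.52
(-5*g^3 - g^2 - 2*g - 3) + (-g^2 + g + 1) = -5*g^3 - 2*g^2 - g - 2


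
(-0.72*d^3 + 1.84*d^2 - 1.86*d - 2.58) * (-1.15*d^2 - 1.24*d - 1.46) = 0.828*d^5 - 1.2232*d^4 + 0.9086*d^3 + 2.587*d^2 + 5.9148*d + 3.7668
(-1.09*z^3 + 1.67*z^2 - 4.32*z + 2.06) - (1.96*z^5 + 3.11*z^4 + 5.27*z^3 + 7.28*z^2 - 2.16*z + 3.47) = -1.96*z^5 - 3.11*z^4 - 6.36*z^3 - 5.61*z^2 - 2.16*z - 1.41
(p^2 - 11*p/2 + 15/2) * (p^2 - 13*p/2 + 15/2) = p^4 - 12*p^3 + 203*p^2/4 - 90*p + 225/4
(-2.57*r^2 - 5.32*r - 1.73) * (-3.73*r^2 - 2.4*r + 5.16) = 9.5861*r^4 + 26.0116*r^3 + 5.9597*r^2 - 23.2992*r - 8.9268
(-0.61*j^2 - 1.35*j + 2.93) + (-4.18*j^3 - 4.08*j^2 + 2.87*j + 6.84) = -4.18*j^3 - 4.69*j^2 + 1.52*j + 9.77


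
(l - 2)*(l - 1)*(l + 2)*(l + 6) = l^4 + 5*l^3 - 10*l^2 - 20*l + 24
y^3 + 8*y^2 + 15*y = y*(y + 3)*(y + 5)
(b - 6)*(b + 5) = b^2 - b - 30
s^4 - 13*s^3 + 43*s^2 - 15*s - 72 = (s - 8)*(s - 3)^2*(s + 1)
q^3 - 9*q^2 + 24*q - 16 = (q - 4)^2*(q - 1)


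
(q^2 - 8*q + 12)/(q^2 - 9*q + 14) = (q - 6)/(q - 7)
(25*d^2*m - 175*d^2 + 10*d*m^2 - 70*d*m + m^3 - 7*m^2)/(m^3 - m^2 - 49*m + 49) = (25*d^2 + 10*d*m + m^2)/(m^2 + 6*m - 7)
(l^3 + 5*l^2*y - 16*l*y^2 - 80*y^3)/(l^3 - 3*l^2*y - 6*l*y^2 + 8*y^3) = (-l^2 - 9*l*y - 20*y^2)/(-l^2 - l*y + 2*y^2)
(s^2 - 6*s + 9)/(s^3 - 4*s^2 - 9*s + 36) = (s - 3)/(s^2 - s - 12)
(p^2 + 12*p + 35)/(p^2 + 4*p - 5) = (p + 7)/(p - 1)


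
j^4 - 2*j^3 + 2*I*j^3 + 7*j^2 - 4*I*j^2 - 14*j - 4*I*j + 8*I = (j - 2)*(j - I)^2*(j + 4*I)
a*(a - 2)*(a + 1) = a^3 - a^2 - 2*a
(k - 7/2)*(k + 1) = k^2 - 5*k/2 - 7/2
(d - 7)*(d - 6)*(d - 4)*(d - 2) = d^4 - 19*d^3 + 128*d^2 - 356*d + 336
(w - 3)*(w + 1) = w^2 - 2*w - 3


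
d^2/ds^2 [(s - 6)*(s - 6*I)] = 2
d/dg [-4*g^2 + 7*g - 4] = 7 - 8*g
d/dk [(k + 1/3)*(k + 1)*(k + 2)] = 3*k^2 + 20*k/3 + 3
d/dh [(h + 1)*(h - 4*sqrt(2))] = 2*h - 4*sqrt(2) + 1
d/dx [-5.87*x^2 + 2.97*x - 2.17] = 2.97 - 11.74*x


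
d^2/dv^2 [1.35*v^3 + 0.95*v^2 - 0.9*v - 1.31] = 8.1*v + 1.9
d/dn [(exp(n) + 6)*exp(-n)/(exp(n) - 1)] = (-exp(2*n) - 12*exp(n) + 6)*exp(-n)/(exp(2*n) - 2*exp(n) + 1)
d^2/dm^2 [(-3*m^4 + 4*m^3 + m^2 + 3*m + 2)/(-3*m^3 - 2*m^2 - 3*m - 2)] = 2*(27*m^5 + 126*m^4 + 91*m^3 + 42*m^2 - 12*m + 4)/(27*m^9 + 54*m^8 + 117*m^7 + 170*m^6 + 189*m^5 + 186*m^4 + 135*m^3 + 78*m^2 + 36*m + 8)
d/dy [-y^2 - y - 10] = -2*y - 1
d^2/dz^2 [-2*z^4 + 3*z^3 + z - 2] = 6*z*(3 - 4*z)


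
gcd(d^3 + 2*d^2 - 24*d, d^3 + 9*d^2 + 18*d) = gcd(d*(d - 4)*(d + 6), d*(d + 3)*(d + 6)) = d^2 + 6*d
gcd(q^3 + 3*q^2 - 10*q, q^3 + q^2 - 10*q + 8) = q - 2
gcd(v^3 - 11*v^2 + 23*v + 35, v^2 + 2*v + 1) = v + 1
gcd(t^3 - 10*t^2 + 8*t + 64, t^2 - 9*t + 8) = t - 8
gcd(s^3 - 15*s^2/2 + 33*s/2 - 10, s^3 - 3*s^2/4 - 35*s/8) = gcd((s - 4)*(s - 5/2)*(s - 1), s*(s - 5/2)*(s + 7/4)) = s - 5/2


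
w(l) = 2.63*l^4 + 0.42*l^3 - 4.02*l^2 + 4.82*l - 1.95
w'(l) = 10.52*l^3 + 1.26*l^2 - 8.04*l + 4.82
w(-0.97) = -8.46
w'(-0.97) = 4.20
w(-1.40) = -7.63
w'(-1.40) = -10.32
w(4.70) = 1258.86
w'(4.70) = 1087.08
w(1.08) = 2.67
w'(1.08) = 10.86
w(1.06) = 2.46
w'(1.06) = 10.24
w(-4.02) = 573.27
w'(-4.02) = -625.93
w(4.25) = 836.21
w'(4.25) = 800.98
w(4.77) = 1336.69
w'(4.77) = 1136.89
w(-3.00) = 149.10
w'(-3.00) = -243.76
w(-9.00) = 16578.30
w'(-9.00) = -7489.84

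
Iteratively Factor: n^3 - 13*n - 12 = (n + 1)*(n^2 - n - 12) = (n + 1)*(n + 3)*(n - 4)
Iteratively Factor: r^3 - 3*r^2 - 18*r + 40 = (r + 4)*(r^2 - 7*r + 10) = (r - 5)*(r + 4)*(r - 2)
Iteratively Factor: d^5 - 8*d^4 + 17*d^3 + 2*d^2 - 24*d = (d + 1)*(d^4 - 9*d^3 + 26*d^2 - 24*d) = (d - 3)*(d + 1)*(d^3 - 6*d^2 + 8*d) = d*(d - 3)*(d + 1)*(d^2 - 6*d + 8) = d*(d - 4)*(d - 3)*(d + 1)*(d - 2)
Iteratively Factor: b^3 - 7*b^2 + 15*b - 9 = (b - 3)*(b^2 - 4*b + 3) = (b - 3)*(b - 1)*(b - 3)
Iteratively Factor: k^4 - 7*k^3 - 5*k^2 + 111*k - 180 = (k - 3)*(k^3 - 4*k^2 - 17*k + 60) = (k - 3)^2*(k^2 - k - 20) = (k - 3)^2*(k + 4)*(k - 5)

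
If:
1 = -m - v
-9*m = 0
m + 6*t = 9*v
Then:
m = 0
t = -3/2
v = -1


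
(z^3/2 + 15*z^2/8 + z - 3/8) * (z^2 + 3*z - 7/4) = z^5/2 + 27*z^4/8 + 23*z^3/4 - 21*z^2/32 - 23*z/8 + 21/32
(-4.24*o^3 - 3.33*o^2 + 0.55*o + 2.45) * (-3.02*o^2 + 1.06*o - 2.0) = 12.8048*o^5 + 5.5622*o^4 + 3.2892*o^3 - 0.156000000000001*o^2 + 1.497*o - 4.9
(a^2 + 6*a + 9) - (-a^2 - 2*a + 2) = 2*a^2 + 8*a + 7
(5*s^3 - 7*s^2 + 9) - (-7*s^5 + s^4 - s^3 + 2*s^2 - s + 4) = 7*s^5 - s^4 + 6*s^3 - 9*s^2 + s + 5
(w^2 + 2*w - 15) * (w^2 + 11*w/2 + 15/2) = w^4 + 15*w^3/2 + 7*w^2/2 - 135*w/2 - 225/2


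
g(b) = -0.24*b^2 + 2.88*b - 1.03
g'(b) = 2.88 - 0.48*b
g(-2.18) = -8.45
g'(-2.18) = 3.93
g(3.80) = 6.45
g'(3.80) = 1.06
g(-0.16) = -1.50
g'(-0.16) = 2.96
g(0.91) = 1.39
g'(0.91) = 2.44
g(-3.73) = -15.11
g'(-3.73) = 4.67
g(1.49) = 2.73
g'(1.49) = 2.16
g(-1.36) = -5.39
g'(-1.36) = 3.53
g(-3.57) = -14.37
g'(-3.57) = 4.59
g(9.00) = 5.45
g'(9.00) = -1.44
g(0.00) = -1.03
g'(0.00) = 2.88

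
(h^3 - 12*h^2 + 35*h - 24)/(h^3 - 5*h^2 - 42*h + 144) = (h - 1)/(h + 6)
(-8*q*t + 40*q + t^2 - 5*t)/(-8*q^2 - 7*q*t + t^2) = (t - 5)/(q + t)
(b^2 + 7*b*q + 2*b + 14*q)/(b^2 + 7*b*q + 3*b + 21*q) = (b + 2)/(b + 3)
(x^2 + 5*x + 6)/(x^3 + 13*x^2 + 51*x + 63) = (x + 2)/(x^2 + 10*x + 21)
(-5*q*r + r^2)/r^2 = (-5*q + r)/r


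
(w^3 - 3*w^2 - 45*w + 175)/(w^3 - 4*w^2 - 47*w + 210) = (w - 5)/(w - 6)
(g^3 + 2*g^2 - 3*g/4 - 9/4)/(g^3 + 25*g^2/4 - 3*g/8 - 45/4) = 2*(2*g^2 + g - 3)/(4*g^2 + 19*g - 30)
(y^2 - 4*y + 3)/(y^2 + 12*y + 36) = (y^2 - 4*y + 3)/(y^2 + 12*y + 36)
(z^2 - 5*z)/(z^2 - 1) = z*(z - 5)/(z^2 - 1)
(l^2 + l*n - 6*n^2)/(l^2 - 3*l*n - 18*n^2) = (l - 2*n)/(l - 6*n)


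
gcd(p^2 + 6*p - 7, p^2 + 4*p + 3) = 1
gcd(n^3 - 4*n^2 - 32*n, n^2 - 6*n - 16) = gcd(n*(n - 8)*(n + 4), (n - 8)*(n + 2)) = n - 8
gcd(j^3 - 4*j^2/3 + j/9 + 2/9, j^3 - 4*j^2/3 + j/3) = j - 1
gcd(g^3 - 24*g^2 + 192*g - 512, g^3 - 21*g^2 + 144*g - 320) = g^2 - 16*g + 64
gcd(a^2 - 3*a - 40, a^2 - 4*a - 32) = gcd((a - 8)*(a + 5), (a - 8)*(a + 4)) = a - 8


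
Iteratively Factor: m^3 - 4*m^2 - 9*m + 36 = (m - 4)*(m^2 - 9) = (m - 4)*(m + 3)*(m - 3)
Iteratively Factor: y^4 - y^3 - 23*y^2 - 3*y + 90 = (y - 5)*(y^3 + 4*y^2 - 3*y - 18) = (y - 5)*(y + 3)*(y^2 + y - 6) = (y - 5)*(y + 3)^2*(y - 2)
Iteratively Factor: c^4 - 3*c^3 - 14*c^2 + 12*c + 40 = (c + 2)*(c^3 - 5*c^2 - 4*c + 20) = (c - 2)*(c + 2)*(c^2 - 3*c - 10) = (c - 5)*(c - 2)*(c + 2)*(c + 2)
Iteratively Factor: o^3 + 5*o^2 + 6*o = (o)*(o^2 + 5*o + 6) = o*(o + 3)*(o + 2)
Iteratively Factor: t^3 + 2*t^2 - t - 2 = (t + 2)*(t^2 - 1) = (t + 1)*(t + 2)*(t - 1)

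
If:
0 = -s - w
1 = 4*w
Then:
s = -1/4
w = 1/4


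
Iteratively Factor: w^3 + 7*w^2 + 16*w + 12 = (w + 3)*(w^2 + 4*w + 4) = (w + 2)*(w + 3)*(w + 2)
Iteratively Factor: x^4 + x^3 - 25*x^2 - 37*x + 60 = (x + 3)*(x^3 - 2*x^2 - 19*x + 20) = (x + 3)*(x + 4)*(x^2 - 6*x + 5) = (x - 5)*(x + 3)*(x + 4)*(x - 1)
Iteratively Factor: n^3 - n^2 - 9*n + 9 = (n + 3)*(n^2 - 4*n + 3) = (n - 1)*(n + 3)*(n - 3)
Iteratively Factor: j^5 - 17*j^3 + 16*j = (j)*(j^4 - 17*j^2 + 16) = j*(j - 1)*(j^3 + j^2 - 16*j - 16) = j*(j - 4)*(j - 1)*(j^2 + 5*j + 4) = j*(j - 4)*(j - 1)*(j + 1)*(j + 4)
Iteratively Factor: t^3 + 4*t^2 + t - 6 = (t - 1)*(t^2 + 5*t + 6) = (t - 1)*(t + 3)*(t + 2)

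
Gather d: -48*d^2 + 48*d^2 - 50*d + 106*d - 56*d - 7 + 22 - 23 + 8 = 0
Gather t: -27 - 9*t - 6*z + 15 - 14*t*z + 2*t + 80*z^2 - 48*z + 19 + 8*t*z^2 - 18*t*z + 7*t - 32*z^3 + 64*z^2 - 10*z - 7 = t*(8*z^2 - 32*z) - 32*z^3 + 144*z^2 - 64*z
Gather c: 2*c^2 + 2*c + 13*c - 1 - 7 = 2*c^2 + 15*c - 8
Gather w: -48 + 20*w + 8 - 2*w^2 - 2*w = -2*w^2 + 18*w - 40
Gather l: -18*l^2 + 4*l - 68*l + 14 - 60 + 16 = -18*l^2 - 64*l - 30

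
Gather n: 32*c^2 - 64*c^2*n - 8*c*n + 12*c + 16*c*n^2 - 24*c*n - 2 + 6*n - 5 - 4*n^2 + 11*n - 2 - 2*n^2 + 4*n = 32*c^2 + 12*c + n^2*(16*c - 6) + n*(-64*c^2 - 32*c + 21) - 9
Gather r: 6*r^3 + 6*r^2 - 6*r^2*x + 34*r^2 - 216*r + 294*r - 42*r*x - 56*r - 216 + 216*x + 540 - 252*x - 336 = 6*r^3 + r^2*(40 - 6*x) + r*(22 - 42*x) - 36*x - 12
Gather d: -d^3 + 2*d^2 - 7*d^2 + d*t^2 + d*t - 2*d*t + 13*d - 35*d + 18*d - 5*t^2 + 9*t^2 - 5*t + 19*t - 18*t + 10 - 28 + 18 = -d^3 - 5*d^2 + d*(t^2 - t - 4) + 4*t^2 - 4*t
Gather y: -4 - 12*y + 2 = -12*y - 2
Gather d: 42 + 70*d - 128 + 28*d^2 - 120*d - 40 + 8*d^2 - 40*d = 36*d^2 - 90*d - 126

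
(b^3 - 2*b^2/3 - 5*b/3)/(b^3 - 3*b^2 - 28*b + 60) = b*(3*b^2 - 2*b - 5)/(3*(b^3 - 3*b^2 - 28*b + 60))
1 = 1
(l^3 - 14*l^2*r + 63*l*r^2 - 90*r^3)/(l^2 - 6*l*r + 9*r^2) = (-l^2 + 11*l*r - 30*r^2)/(-l + 3*r)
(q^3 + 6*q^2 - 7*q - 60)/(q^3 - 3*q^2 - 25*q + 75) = (q + 4)/(q - 5)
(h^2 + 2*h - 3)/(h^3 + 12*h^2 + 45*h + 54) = (h - 1)/(h^2 + 9*h + 18)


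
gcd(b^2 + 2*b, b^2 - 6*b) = b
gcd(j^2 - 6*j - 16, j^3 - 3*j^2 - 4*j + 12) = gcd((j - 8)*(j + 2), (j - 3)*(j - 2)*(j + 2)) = j + 2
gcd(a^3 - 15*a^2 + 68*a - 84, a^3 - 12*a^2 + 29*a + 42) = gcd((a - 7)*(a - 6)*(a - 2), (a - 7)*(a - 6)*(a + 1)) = a^2 - 13*a + 42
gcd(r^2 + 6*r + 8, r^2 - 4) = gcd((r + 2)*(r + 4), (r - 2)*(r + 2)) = r + 2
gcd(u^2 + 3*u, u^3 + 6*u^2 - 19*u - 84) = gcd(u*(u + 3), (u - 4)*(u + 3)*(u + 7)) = u + 3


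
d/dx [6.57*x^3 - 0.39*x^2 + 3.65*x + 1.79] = 19.71*x^2 - 0.78*x + 3.65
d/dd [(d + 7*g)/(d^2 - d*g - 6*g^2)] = (d^2 - d*g - 6*g^2 - (d + 7*g)*(2*d - g))/(-d^2 + d*g + 6*g^2)^2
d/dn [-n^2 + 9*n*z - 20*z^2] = -2*n + 9*z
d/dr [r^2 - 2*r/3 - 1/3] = 2*r - 2/3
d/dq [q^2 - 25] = 2*q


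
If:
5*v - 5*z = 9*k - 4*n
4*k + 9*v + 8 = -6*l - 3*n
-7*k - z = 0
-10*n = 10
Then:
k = -z/7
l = -107*z/105 - 61/30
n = -1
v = 26*z/35 + 4/5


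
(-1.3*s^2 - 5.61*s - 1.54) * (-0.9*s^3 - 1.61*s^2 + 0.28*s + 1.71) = 1.17*s^5 + 7.142*s^4 + 10.0541*s^3 - 1.3144*s^2 - 10.0243*s - 2.6334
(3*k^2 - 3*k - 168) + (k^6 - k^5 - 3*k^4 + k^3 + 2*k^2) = k^6 - k^5 - 3*k^4 + k^3 + 5*k^2 - 3*k - 168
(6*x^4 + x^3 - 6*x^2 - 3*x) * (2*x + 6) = 12*x^5 + 38*x^4 - 6*x^3 - 42*x^2 - 18*x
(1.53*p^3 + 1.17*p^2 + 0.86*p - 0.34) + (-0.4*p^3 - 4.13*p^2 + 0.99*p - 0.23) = 1.13*p^3 - 2.96*p^2 + 1.85*p - 0.57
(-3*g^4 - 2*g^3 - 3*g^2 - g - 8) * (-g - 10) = 3*g^5 + 32*g^4 + 23*g^3 + 31*g^2 + 18*g + 80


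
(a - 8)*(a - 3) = a^2 - 11*a + 24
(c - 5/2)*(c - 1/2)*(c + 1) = c^3 - 2*c^2 - 7*c/4 + 5/4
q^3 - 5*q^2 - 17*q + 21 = (q - 7)*(q - 1)*(q + 3)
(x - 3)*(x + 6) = x^2 + 3*x - 18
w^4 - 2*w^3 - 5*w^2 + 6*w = w*(w - 3)*(w - 1)*(w + 2)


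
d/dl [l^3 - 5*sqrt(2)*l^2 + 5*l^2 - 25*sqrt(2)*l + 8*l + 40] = 3*l^2 - 10*sqrt(2)*l + 10*l - 25*sqrt(2) + 8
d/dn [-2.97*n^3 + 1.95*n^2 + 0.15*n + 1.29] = -8.91*n^2 + 3.9*n + 0.15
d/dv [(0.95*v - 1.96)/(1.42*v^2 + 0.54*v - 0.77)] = (-1.349*v^2 + 5.5664*v + 0.3269)/(2.0164*v^4 + 1.5336*v^3 - 1.8952*v^2 - 0.8316*v + 0.5929)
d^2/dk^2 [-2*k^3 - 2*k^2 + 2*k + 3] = -12*k - 4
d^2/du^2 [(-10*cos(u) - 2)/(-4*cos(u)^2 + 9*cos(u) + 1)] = 2*(180*(1 - cos(2*u))^2*cos(u) + 61*(1 - cos(2*u))^2 - 59*cos(u) + 222*cos(2*u) + 123*cos(3*u) - 40*cos(5*u) - 102)/(9*cos(u) - 2*cos(2*u) - 1)^3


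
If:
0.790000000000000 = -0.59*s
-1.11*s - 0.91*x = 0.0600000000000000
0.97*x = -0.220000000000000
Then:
No Solution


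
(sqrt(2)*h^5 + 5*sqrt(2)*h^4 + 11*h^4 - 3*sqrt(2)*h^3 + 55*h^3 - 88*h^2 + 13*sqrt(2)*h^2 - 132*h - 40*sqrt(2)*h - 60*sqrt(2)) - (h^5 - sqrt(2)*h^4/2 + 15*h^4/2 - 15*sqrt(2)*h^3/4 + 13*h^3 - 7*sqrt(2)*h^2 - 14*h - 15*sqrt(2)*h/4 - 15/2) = -h^5 + sqrt(2)*h^5 + 7*h^4/2 + 11*sqrt(2)*h^4/2 + 3*sqrt(2)*h^3/4 + 42*h^3 - 88*h^2 + 20*sqrt(2)*h^2 - 118*h - 145*sqrt(2)*h/4 - 60*sqrt(2) + 15/2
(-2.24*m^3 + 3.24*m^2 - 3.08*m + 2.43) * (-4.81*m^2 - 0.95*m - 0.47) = 10.7744*m^5 - 13.4564*m^4 + 12.7896*m^3 - 10.2851*m^2 - 0.8609*m - 1.1421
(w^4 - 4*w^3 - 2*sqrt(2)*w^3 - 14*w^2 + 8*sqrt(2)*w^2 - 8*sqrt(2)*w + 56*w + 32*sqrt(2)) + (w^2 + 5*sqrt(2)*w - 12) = w^4 - 4*w^3 - 2*sqrt(2)*w^3 - 13*w^2 + 8*sqrt(2)*w^2 - 3*sqrt(2)*w + 56*w - 12 + 32*sqrt(2)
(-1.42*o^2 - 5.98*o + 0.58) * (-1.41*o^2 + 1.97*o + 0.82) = 2.0022*o^4 + 5.6344*o^3 - 13.7628*o^2 - 3.761*o + 0.4756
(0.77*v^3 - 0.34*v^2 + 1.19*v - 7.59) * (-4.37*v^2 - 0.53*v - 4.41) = -3.3649*v^5 + 1.0777*v^4 - 8.4158*v^3 + 34.037*v^2 - 1.2252*v + 33.4719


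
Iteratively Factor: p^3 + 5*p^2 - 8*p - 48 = (p + 4)*(p^2 + p - 12) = (p - 3)*(p + 4)*(p + 4)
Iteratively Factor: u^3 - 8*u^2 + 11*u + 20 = (u + 1)*(u^2 - 9*u + 20) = (u - 5)*(u + 1)*(u - 4)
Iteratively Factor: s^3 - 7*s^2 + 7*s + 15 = (s - 3)*(s^2 - 4*s - 5) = (s - 5)*(s - 3)*(s + 1)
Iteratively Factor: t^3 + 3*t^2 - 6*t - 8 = (t + 1)*(t^2 + 2*t - 8) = (t + 1)*(t + 4)*(t - 2)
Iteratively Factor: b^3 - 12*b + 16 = (b - 2)*(b^2 + 2*b - 8) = (b - 2)^2*(b + 4)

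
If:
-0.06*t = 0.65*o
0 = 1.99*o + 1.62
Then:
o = -0.81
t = 8.82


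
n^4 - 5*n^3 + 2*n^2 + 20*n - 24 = (n - 3)*(n - 2)^2*(n + 2)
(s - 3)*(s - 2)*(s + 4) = s^3 - s^2 - 14*s + 24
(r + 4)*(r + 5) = r^2 + 9*r + 20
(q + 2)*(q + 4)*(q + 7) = q^3 + 13*q^2 + 50*q + 56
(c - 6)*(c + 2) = c^2 - 4*c - 12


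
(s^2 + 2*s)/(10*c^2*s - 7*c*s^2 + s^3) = (s + 2)/(10*c^2 - 7*c*s + s^2)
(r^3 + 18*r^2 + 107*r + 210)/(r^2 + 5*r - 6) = (r^2 + 12*r + 35)/(r - 1)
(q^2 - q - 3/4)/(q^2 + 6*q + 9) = (q^2 - q - 3/4)/(q^2 + 6*q + 9)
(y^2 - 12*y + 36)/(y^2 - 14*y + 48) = (y - 6)/(y - 8)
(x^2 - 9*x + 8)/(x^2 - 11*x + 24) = (x - 1)/(x - 3)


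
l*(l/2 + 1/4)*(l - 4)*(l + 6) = l^4/2 + 5*l^3/4 - 23*l^2/2 - 6*l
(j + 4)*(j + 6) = j^2 + 10*j + 24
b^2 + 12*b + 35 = (b + 5)*(b + 7)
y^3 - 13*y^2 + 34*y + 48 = (y - 8)*(y - 6)*(y + 1)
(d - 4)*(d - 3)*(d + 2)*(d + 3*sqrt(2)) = d^4 - 5*d^3 + 3*sqrt(2)*d^3 - 15*sqrt(2)*d^2 - 2*d^2 - 6*sqrt(2)*d + 24*d + 72*sqrt(2)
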